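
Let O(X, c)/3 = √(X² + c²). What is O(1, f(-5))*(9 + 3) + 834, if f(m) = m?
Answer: 834 + 36*√26 ≈ 1017.6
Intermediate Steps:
O(X, c) = 3*√(X² + c²)
O(1, f(-5))*(9 + 3) + 834 = (3*√(1² + (-5)²))*(9 + 3) + 834 = (3*√(1 + 25))*12 + 834 = (3*√26)*12 + 834 = 36*√26 + 834 = 834 + 36*√26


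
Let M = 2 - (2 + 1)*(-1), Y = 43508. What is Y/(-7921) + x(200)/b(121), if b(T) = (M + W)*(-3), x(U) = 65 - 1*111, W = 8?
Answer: -1332446/308919 ≈ -4.3133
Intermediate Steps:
x(U) = -46 (x(U) = 65 - 111 = -46)
M = 5 (M = 2 - 3*(-1) = 2 - 1*(-3) = 2 + 3 = 5)
b(T) = -39 (b(T) = (5 + 8)*(-3) = 13*(-3) = -39)
Y/(-7921) + x(200)/b(121) = 43508/(-7921) - 46/(-39) = 43508*(-1/7921) - 46*(-1/39) = -43508/7921 + 46/39 = -1332446/308919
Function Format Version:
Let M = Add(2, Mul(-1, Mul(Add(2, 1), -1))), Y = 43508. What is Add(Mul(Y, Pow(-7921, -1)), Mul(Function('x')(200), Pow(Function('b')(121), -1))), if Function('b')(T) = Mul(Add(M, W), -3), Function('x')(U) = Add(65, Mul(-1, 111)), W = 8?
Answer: Rational(-1332446, 308919) ≈ -4.3133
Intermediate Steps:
Function('x')(U) = -46 (Function('x')(U) = Add(65, -111) = -46)
M = 5 (M = Add(2, Mul(-1, Mul(3, -1))) = Add(2, Mul(-1, -3)) = Add(2, 3) = 5)
Function('b')(T) = -39 (Function('b')(T) = Mul(Add(5, 8), -3) = Mul(13, -3) = -39)
Add(Mul(Y, Pow(-7921, -1)), Mul(Function('x')(200), Pow(Function('b')(121), -1))) = Add(Mul(43508, Pow(-7921, -1)), Mul(-46, Pow(-39, -1))) = Add(Mul(43508, Rational(-1, 7921)), Mul(-46, Rational(-1, 39))) = Add(Rational(-43508, 7921), Rational(46, 39)) = Rational(-1332446, 308919)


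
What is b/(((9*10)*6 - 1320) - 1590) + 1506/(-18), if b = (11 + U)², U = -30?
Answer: -66217/790 ≈ -83.819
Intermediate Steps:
b = 361 (b = (11 - 30)² = (-19)² = 361)
b/(((9*10)*6 - 1320) - 1590) + 1506/(-18) = 361/(((9*10)*6 - 1320) - 1590) + 1506/(-18) = 361/((90*6 - 1320) - 1590) + 1506*(-1/18) = 361/((540 - 1320) - 1590) - 251/3 = 361/(-780 - 1590) - 251/3 = 361/(-2370) - 251/3 = 361*(-1/2370) - 251/3 = -361/2370 - 251/3 = -66217/790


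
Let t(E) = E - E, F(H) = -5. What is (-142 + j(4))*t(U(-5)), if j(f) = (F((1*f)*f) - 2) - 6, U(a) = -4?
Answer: 0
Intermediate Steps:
t(E) = 0
j(f) = -13 (j(f) = (-5 - 2) - 6 = -7 - 6 = -13)
(-142 + j(4))*t(U(-5)) = (-142 - 13)*0 = -155*0 = 0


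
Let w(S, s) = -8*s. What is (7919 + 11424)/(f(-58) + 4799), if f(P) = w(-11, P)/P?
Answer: 19343/4791 ≈ 4.0374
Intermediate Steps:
f(P) = -8 (f(P) = (-8*P)/P = -8)
(7919 + 11424)/(f(-58) + 4799) = (7919 + 11424)/(-8 + 4799) = 19343/4791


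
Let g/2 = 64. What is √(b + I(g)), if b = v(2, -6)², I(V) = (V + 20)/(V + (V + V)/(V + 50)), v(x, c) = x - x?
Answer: √16465/120 ≈ 1.0693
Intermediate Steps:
v(x, c) = 0
g = 128 (g = 2*64 = 128)
I(V) = (20 + V)/(V + 2*V/(50 + V)) (I(V) = (20 + V)/(V + (2*V)/(50 + V)) = (20 + V)/(V + 2*V/(50 + V)))
b = 0 (b = 0² = 0)
√(b + I(g)) = √(0 + (1000 + 128² + 70*128)/(128*(52 + 128))) = √(0 + (1/128)*(1000 + 16384 + 8960)/180) = √(0 + (1/128)*(1/180)*26344) = √(0 + 3293/2880) = √(3293/2880) = √16465/120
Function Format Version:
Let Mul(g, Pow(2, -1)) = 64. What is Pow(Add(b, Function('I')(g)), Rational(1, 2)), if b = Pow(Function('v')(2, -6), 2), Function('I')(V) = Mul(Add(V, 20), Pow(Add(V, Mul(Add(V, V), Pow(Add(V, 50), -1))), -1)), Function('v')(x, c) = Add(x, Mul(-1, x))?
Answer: Mul(Rational(1, 120), Pow(16465, Rational(1, 2))) ≈ 1.0693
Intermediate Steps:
Function('v')(x, c) = 0
g = 128 (g = Mul(2, 64) = 128)
Function('I')(V) = Mul(Pow(Add(V, Mul(2, V, Pow(Add(50, V), -1))), -1), Add(20, V)) (Function('I')(V) = Mul(Add(20, V), Pow(Add(V, Mul(Mul(2, V), Pow(Add(50, V), -1))), -1)) = Mul(Add(20, V), Pow(Add(V, Mul(2, V, Pow(Add(50, V), -1))), -1)) = Mul(Pow(Add(V, Mul(2, V, Pow(Add(50, V), -1))), -1), Add(20, V)))
b = 0 (b = Pow(0, 2) = 0)
Pow(Add(b, Function('I')(g)), Rational(1, 2)) = Pow(Add(0, Mul(Pow(128, -1), Pow(Add(52, 128), -1), Add(1000, Pow(128, 2), Mul(70, 128)))), Rational(1, 2)) = Pow(Add(0, Mul(Rational(1, 128), Pow(180, -1), Add(1000, 16384, 8960))), Rational(1, 2)) = Pow(Add(0, Mul(Rational(1, 128), Rational(1, 180), 26344)), Rational(1, 2)) = Pow(Add(0, Rational(3293, 2880)), Rational(1, 2)) = Pow(Rational(3293, 2880), Rational(1, 2)) = Mul(Rational(1, 120), Pow(16465, Rational(1, 2)))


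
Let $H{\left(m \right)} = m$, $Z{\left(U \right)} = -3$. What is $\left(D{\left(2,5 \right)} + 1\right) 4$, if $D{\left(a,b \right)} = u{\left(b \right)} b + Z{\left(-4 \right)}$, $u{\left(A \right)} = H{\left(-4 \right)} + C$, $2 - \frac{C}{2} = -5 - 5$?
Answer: $392$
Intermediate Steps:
$C = 24$ ($C = 4 - 2 \left(-5 - 5\right) = 4 - -20 = 4 + 20 = 24$)
$u{\left(A \right)} = 20$ ($u{\left(A \right)} = -4 + 24 = 20$)
$D{\left(a,b \right)} = -3 + 20 b$ ($D{\left(a,b \right)} = 20 b - 3 = -3 + 20 b$)
$\left(D{\left(2,5 \right)} + 1\right) 4 = \left(\left(-3 + 20 \cdot 5\right) + 1\right) 4 = \left(\left(-3 + 100\right) + 1\right) 4 = \left(97 + 1\right) 4 = 98 \cdot 4 = 392$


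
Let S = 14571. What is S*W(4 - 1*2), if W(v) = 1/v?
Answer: 14571/2 ≈ 7285.5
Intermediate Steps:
S*W(4 - 1*2) = 14571/(4 - 1*2) = 14571/(4 - 2) = 14571/2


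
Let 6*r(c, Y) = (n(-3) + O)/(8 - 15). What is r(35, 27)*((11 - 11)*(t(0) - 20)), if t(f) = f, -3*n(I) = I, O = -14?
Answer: 0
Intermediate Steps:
n(I) = -I/3
r(c, Y) = 13/42 (r(c, Y) = ((-1/3*(-3) - 14)/(8 - 15))/6 = ((1 - 14)/(-7))/6 = (-13*(-1/7))/6 = (1/6)*(13/7) = 13/42)
r(35, 27)*((11 - 11)*(t(0) - 20)) = 13*((11 - 11)*(0 - 20))/42 = 13*(0*(-20))/42 = (13/42)*0 = 0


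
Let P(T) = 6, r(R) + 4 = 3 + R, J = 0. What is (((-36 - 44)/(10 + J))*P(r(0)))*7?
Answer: -336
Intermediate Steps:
r(R) = -1 + R (r(R) = -4 + (3 + R) = -1 + R)
(((-36 - 44)/(10 + J))*P(r(0)))*7 = (((-36 - 44)/(10 + 0))*6)*7 = (-80/10*6)*7 = (-80*1/10*6)*7 = -8*6*7 = -48*7 = -336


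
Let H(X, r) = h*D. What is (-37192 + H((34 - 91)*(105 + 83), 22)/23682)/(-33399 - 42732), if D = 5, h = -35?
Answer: 880781119/1802934342 ≈ 0.48853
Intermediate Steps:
H(X, r) = -175 (H(X, r) = -35*5 = -175)
(-37192 + H((34 - 91)*(105 + 83), 22)/23682)/(-33399 - 42732) = (-37192 - 175/23682)/(-33399 - 42732) = (-37192 - 175*1/23682)/(-76131) = (-37192 - 175/23682)*(-1/76131) = -880781119/23682*(-1/76131) = 880781119/1802934342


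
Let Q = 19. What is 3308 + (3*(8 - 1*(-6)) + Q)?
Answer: 3369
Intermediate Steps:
3308 + (3*(8 - 1*(-6)) + Q) = 3308 + (3*(8 - 1*(-6)) + 19) = 3308 + (3*(8 + 6) + 19) = 3308 + (3*14 + 19) = 3308 + (42 + 19) = 3308 + 61 = 3369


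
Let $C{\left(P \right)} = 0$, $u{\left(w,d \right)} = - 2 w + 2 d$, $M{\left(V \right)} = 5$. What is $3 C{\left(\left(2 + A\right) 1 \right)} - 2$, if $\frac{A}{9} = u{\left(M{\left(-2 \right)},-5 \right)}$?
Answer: $-2$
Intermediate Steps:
$A = -180$ ($A = 9 \left(\left(-2\right) 5 + 2 \left(-5\right)\right) = 9 \left(-10 - 10\right) = 9 \left(-20\right) = -180$)
$3 C{\left(\left(2 + A\right) 1 \right)} - 2 = 3 \cdot 0 - 2 = 0 - 2 = -2$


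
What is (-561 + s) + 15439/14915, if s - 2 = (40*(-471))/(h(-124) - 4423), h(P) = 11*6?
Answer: -35978155822/64984655 ≈ -553.64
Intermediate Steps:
h(P) = 66
s = 27554/4357 (s = 2 + (40*(-471))/(66 - 4423) = 2 - 18840/(-4357) = 2 - 18840*(-1/4357) = 2 + 18840/4357 = 27554/4357 ≈ 6.3241)
(-561 + s) + 15439/14915 = (-561 + 27554/4357) + 15439/14915 = -2416723/4357 + 15439*(1/14915) = -2416723/4357 + 15439/14915 = -35978155822/64984655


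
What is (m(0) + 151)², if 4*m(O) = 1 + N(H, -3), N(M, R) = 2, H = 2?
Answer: 368449/16 ≈ 23028.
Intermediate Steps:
m(O) = ¾ (m(O) = (1 + 2)/4 = (¼)*3 = ¾)
(m(0) + 151)² = (¾ + 151)² = (607/4)² = 368449/16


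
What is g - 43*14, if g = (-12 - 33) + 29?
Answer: -618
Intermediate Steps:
g = -16 (g = -45 + 29 = -16)
g - 43*14 = -16 - 43*14 = -16 - 602 = -618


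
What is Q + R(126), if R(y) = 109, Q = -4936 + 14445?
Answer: 9618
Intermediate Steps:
Q = 9509
Q + R(126) = 9509 + 109 = 9618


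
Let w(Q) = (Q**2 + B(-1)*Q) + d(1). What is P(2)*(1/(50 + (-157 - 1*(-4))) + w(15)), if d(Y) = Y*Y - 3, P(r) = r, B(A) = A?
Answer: 42846/103 ≈ 415.98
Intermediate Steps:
d(Y) = -3 + Y**2 (d(Y) = Y**2 - 3 = -3 + Y**2)
w(Q) = -2 + Q**2 - Q (w(Q) = (Q**2 - Q) + (-3 + 1**2) = (Q**2 - Q) + (-3 + 1) = (Q**2 - Q) - 2 = -2 + Q**2 - Q)
P(2)*(1/(50 + (-157 - 1*(-4))) + w(15)) = 2*(1/(50 + (-157 - 1*(-4))) + (-2 + 15**2 - 1*15)) = 2*(1/(50 + (-157 + 4)) + (-2 + 225 - 15)) = 2*(1/(50 - 153) + 208) = 2*(1/(-103) + 208) = 2*(-1/103 + 208) = 2*(21423/103) = 42846/103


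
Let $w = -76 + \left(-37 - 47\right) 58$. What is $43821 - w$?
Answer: $48769$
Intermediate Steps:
$w = -4948$ ($w = -76 - 4872 = -4948$)
$43821 - w = 43821 - -4948 = 43821 + 4948 = 48769$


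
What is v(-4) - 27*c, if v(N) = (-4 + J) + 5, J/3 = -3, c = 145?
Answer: -3923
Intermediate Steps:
J = -9 (J = 3*(-3) = -9)
v(N) = -8 (v(N) = (-4 - 9) + 5 = -13 + 5 = -8)
v(-4) - 27*c = -8 - 27*145 = -8 - 3915 = -3923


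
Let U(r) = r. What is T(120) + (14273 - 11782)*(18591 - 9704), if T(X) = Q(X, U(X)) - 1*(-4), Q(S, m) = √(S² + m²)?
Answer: 22137521 + 120*√2 ≈ 2.2138e+7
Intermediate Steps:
T(X) = 4 + √2*√(X²) (T(X) = √(X² + X²) - 1*(-4) = √(2*X²) + 4 = √2*√(X²) + 4 = 4 + √2*√(X²))
T(120) + (14273 - 11782)*(18591 - 9704) = (4 + √2*√(120²)) + (14273 - 11782)*(18591 - 9704) = (4 + √2*√14400) + 2491*8887 = (4 + √2*120) + 22137517 = (4 + 120*√2) + 22137517 = 22137521 + 120*√2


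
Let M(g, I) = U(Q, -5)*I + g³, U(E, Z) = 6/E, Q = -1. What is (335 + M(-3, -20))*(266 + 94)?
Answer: 154080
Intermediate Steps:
M(g, I) = g³ - 6*I (M(g, I) = (6/(-1))*I + g³ = (6*(-1))*I + g³ = -6*I + g³ = g³ - 6*I)
(335 + M(-3, -20))*(266 + 94) = (335 + ((-3)³ - 6*(-20)))*(266 + 94) = (335 + (-27 + 120))*360 = (335 + 93)*360 = 428*360 = 154080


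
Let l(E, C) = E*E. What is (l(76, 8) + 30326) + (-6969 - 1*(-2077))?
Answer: 31210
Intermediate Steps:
l(E, C) = E²
(l(76, 8) + 30326) + (-6969 - 1*(-2077)) = (76² + 30326) + (-6969 - 1*(-2077)) = (5776 + 30326) + (-6969 + 2077) = 36102 - 4892 = 31210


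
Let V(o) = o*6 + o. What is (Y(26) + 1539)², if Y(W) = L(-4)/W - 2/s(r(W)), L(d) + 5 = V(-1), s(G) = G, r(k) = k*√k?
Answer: (520026 - √26)²/114244 ≈ 2.3671e+6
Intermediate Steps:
V(o) = 7*o (V(o) = 6*o + o = 7*o)
r(k) = k^(3/2)
L(d) = -12 (L(d) = -5 + 7*(-1) = -5 - 7 = -12)
Y(W) = -12/W - 2/W^(3/2)
(Y(26) + 1539)² = ((-12/26 - √26/338) + 1539)² = ((-12*1/26 - √26/338) + 1539)² = ((-6/13 - √26/338) + 1539)² = (20001/13 - √26/338)²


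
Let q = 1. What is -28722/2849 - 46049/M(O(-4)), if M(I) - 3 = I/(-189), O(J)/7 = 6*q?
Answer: -1181460459/71225 ≈ -16588.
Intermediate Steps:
O(J) = 42 (O(J) = 7*(6*1) = 7*6 = 42)
M(I) = 3 - I/189 (M(I) = 3 + I/(-189) = 3 + I*(-1/189) = 3 - I/189)
-28722/2849 - 46049/M(O(-4)) = -28722/2849 - 46049/(3 - 1/189*42) = -28722*1/2849 - 46049/(3 - 2/9) = -28722/2849 - 46049/25/9 = -28722/2849 - 46049*9/25 = -28722/2849 - 414441/25 = -1181460459/71225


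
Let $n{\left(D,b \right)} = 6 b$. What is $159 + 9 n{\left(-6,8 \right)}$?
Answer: $591$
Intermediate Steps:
$159 + 9 n{\left(-6,8 \right)} = 159 + 9 \cdot 6 \cdot 8 = 159 + 9 \cdot 48 = 159 + 432 = 591$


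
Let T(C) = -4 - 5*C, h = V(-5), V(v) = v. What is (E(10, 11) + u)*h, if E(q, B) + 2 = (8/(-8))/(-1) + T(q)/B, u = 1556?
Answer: -85255/11 ≈ -7750.5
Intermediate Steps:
h = -5
E(q, B) = -1 + (-4 - 5*q)/B (E(q, B) = -2 + ((8/(-8))/(-1) + (-4 - 5*q)/B) = -2 + ((8*(-⅛))*(-1) + (-4 - 5*q)/B) = -2 + (-1*(-1) + (-4 - 5*q)/B) = -2 + (1 + (-4 - 5*q)/B) = -1 + (-4 - 5*q)/B)
(E(10, 11) + u)*h = ((-4 - 1*11 - 5*10)/11 + 1556)*(-5) = ((-4 - 11 - 50)/11 + 1556)*(-5) = ((1/11)*(-65) + 1556)*(-5) = (-65/11 + 1556)*(-5) = (17051/11)*(-5) = -85255/11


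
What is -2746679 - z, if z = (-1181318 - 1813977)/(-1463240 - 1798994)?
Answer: -8960312616181/3262234 ≈ -2.7467e+6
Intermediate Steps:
z = 2995295/3262234 (z = -2995295/(-3262234) = -2995295*(-1/3262234) = 2995295/3262234 ≈ 0.91817)
-2746679 - z = -2746679 - 1*2995295/3262234 = -2746679 - 2995295/3262234 = -8960312616181/3262234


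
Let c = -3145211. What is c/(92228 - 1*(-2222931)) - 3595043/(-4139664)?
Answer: -4697020592267/9583980366576 ≈ -0.49009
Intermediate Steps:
c/(92228 - 1*(-2222931)) - 3595043/(-4139664) = -3145211/(92228 - 1*(-2222931)) - 3595043/(-4139664) = -3145211/(92228 + 2222931) - 3595043*(-1/4139664) = -3145211/2315159 + 3595043/4139664 = -4697020592267/9583980366576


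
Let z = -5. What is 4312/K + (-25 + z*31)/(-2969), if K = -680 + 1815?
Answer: 13006628/3369815 ≈ 3.8597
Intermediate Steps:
K = 1135
4312/K + (-25 + z*31)/(-2969) = 4312/1135 + (-25 - 5*31)/(-2969) = 4312*(1/1135) + (-25 - 155)*(-1/2969) = 4312/1135 - 180*(-1/2969) = 4312/1135 + 180/2969 = 13006628/3369815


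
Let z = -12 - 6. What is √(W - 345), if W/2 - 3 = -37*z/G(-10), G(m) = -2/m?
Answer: 7*√129 ≈ 79.505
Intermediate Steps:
z = -18
W = 6666 (W = 6 + 2*(-(-666)/((-2/(-10)))) = 6 + 2*(-(-666)/((-2*(-⅒)))) = 6 + 2*(-(-666)/⅕) = 6 + 2*(-(-666)*5) = 6 + 2*(-37*(-90)) = 6 + 2*3330 = 6 + 6660 = 6666)
√(W - 345) = √(6666 - 345) = √6321 = 7*√129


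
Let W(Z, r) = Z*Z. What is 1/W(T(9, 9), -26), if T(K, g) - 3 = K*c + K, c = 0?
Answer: 1/144 ≈ 0.0069444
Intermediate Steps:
T(K, g) = 3 + K (T(K, g) = 3 + (K*0 + K) = 3 + (0 + K) = 3 + K)
W(Z, r) = Z**2
1/W(T(9, 9), -26) = 1/((3 + 9)**2) = 1/(12**2) = 1/144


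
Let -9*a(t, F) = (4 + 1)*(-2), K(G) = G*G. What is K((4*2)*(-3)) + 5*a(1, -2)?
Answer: 5234/9 ≈ 581.56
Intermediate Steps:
K(G) = G²
a(t, F) = 10/9 (a(t, F) = -(4 + 1)*(-2)/9 = -5*(-2)/9 = -⅑*(-10) = 10/9)
K((4*2)*(-3)) + 5*a(1, -2) = ((4*2)*(-3))² + 5*(10/9) = (8*(-3))² + 50/9 = (-24)² + 50/9 = 576 + 50/9 = 5234/9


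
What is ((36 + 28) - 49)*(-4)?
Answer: -60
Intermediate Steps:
((36 + 28) - 49)*(-4) = (64 - 49)*(-4) = 15*(-4) = -60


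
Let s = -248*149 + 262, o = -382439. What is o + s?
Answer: -419129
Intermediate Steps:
s = -36690 (s = -36952 + 262 = -36690)
o + s = -382439 - 36690 = -419129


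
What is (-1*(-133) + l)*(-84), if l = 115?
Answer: -20832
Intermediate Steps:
(-1*(-133) + l)*(-84) = (-1*(-133) + 115)*(-84) = (133 + 115)*(-84) = 248*(-84) = -20832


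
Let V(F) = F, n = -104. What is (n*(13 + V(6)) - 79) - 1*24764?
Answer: -26819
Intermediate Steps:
(n*(13 + V(6)) - 79) - 1*24764 = (-104*(13 + 6) - 79) - 1*24764 = (-104*19 - 79) - 24764 = (-1976 - 79) - 24764 = -2055 - 24764 = -26819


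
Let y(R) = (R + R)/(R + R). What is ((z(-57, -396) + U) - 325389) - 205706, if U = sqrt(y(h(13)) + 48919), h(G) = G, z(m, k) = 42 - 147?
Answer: -531200 + 2*sqrt(12230) ≈ -5.3098e+5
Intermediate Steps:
z(m, k) = -105
y(R) = 1 (y(R) = (2*R)/((2*R)) = (2*R)*(1/(2*R)) = 1)
U = 2*sqrt(12230) (U = sqrt(1 + 48919) = sqrt(48920) = 2*sqrt(12230) ≈ 221.18)
((z(-57, -396) + U) - 325389) - 205706 = ((-105 + 2*sqrt(12230)) - 325389) - 205706 = (-325494 + 2*sqrt(12230)) - 205706 = -531200 + 2*sqrt(12230)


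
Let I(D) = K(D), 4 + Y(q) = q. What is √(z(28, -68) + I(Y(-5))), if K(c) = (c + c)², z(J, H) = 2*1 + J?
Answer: √354 ≈ 18.815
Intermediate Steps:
Y(q) = -4 + q
z(J, H) = 2 + J
K(c) = 4*c² (K(c) = (2*c)² = 4*c²)
I(D) = 4*D²
√(z(28, -68) + I(Y(-5))) = √((2 + 28) + 4*(-4 - 5)²) = √(30 + 4*(-9)²) = √(30 + 4*81) = √(30 + 324) = √354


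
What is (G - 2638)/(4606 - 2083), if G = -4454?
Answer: -2364/841 ≈ -2.8109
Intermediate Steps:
(G - 2638)/(4606 - 2083) = (-4454 - 2638)/(4606 - 2083) = -7092/2523 = -7092*1/2523 = -2364/841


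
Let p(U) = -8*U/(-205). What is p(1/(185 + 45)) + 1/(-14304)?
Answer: 33641/337216800 ≈ 9.9761e-5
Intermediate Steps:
p(U) = 8*U/205 (p(U) = -8*U*(-1/205) = 8*U/205)
p(1/(185 + 45)) + 1/(-14304) = 8/(205*(185 + 45)) + 1/(-14304) = (8/205)/230 - 1/14304 = (8/205)*(1/230) - 1/14304 = 4/23575 - 1/14304 = 33641/337216800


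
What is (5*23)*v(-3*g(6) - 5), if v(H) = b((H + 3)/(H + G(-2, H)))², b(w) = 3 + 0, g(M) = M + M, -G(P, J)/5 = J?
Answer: 1035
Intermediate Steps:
G(P, J) = -5*J
g(M) = 2*M
b(w) = 3
v(H) = 9 (v(H) = 3² = 9)
(5*23)*v(-3*g(6) - 5) = (5*23)*9 = 115*9 = 1035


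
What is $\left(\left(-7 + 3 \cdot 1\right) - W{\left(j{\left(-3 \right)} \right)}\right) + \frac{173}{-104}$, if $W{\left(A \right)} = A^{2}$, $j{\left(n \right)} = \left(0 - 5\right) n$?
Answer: $- \frac{23989}{104} \approx -230.66$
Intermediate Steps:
$j{\left(n \right)} = - 5 n$
$\left(\left(-7 + 3 \cdot 1\right) - W{\left(j{\left(-3 \right)} \right)}\right) + \frac{173}{-104} = \left(\left(-7 + 3 \cdot 1\right) - \left(\left(-5\right) \left(-3\right)\right)^{2}\right) + \frac{173}{-104} = \left(\left(-7 + 3\right) - 15^{2}\right) + 173 \left(- \frac{1}{104}\right) = \left(-4 - 225\right) - \frac{173}{104} = -229 - \frac{173}{104} = - \frac{23989}{104}$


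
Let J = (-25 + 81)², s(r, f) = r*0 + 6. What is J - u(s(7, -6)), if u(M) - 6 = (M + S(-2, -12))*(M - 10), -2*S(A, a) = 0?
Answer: 3154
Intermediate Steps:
S(A, a) = 0 (S(A, a) = -½*0 = 0)
s(r, f) = 6 (s(r, f) = 0 + 6 = 6)
u(M) = 6 + M*(-10 + M) (u(M) = 6 + (M + 0)*(M - 10) = 6 + M*(-10 + M))
J = 3136 (J = 56² = 3136)
J - u(s(7, -6)) = 3136 - (6 + 6² - 10*6) = 3136 - (6 + 36 - 60) = 3136 - 1*(-18) = 3136 + 18 = 3154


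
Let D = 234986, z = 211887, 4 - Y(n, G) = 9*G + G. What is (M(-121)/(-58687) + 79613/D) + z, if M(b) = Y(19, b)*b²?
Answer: 2917881806738401/13790623382 ≈ 2.1158e+5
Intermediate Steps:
Y(n, G) = 4 - 10*G (Y(n, G) = 4 - (9*G + G) = 4 - 10*G)
M(b) = b²*(4 - 10*b) (M(b) = (4 - 10*b)*b² = b²*(4 - 10*b))
(M(-121)/(-58687) + 79613/D) + z = (((-121)²*(4 - 10*(-121)))/(-58687) + 79613/234986) + 211887 = ((14641*(4 + 1210))*(-1/58687) + 79613*(1/234986)) + 211887 = ((14641*1214)*(-1/58687) + 79613/234986) + 211887 = (17774174*(-1/58687) + 79613/234986) + 211887 = (-17774174/58687 + 79613/234986) + 211887 = -4172009803433/13790623382 + 211887 = 2917881806738401/13790623382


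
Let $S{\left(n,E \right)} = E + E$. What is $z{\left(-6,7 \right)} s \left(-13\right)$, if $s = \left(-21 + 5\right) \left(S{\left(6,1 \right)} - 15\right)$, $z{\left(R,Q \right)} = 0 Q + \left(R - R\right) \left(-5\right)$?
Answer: $0$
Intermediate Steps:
$S{\left(n,E \right)} = 2 E$
$z{\left(R,Q \right)} = 0$ ($z{\left(R,Q \right)} = 0 + 0 \left(-5\right) = 0 + 0 = 0$)
$s = 208$ ($s = \left(-21 + 5\right) \left(2 \cdot 1 - 15\right) = - 16 \left(2 - 15\right) = \left(-16\right) \left(-13\right) = 208$)
$z{\left(-6,7 \right)} s \left(-13\right) = 0 \cdot 208 \left(-13\right) = 0 \left(-13\right) = 0$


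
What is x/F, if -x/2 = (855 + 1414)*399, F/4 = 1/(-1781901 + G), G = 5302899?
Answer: -1593834320169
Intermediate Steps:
F = 2/1760499 (F = 4/(-1781901 + 5302899) = 4/3520998 = 4*(1/3520998) = 2/1760499 ≈ 1.1360e-6)
x = -1810662 (x = -2*(855 + 1414)*399 = -4538*399 = -2*905331 = -1810662)
x/F = -1810662/2/1760499 = -1810662*1760499/2 = -1593834320169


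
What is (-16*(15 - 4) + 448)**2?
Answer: 73984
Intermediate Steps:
(-16*(15 - 4) + 448)**2 = (-16*11 + 448)**2 = (-176 + 448)**2 = 272**2 = 73984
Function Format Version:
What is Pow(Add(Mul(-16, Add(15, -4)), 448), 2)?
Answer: 73984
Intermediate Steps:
Pow(Add(Mul(-16, Add(15, -4)), 448), 2) = Pow(Add(Mul(-16, 11), 448), 2) = Pow(Add(-176, 448), 2) = Pow(272, 2) = 73984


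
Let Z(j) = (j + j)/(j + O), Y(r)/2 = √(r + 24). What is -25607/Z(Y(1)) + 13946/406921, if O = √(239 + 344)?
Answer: -10419998155/813842 - 25607*√583/20 ≈ -43718.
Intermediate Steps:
O = √583 ≈ 24.145
Y(r) = 2*√(24 + r) (Y(r) = 2*√(r + 24) = 2*√(24 + r))
Z(j) = 2*j/(j + √583) (Z(j) = (j + j)/(j + √583) = (2*j)/(j + √583) = 2*j/(j + √583))
-25607/Z(Y(1)) + 13946/406921 = -25607*(2*√(24 + 1) + √583)/(4*√(24 + 1)) + 13946/406921 = -(25607/2 + 25607*√583/20) + 13946*(1/406921) = -(25607/2 + 25607*√583/20) + 13946/406921 = -25607*(½ + √583/20) + 13946/406921 = (-25607/2 - 25607*√583/20) + 13946/406921 = -10419998155/813842 - 25607*√583/20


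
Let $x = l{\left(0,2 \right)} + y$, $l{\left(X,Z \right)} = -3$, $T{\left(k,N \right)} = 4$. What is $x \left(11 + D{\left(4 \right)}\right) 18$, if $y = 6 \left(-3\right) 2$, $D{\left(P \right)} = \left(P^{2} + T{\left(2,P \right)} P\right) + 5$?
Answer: $-33696$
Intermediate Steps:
$D{\left(P \right)} = 5 + P^{2} + 4 P$ ($D{\left(P \right)} = \left(P^{2} + 4 P\right) + 5 = 5 + P^{2} + 4 P$)
$y = -36$ ($y = \left(-18\right) 2 = -36$)
$x = -39$ ($x = -3 - 36 = -39$)
$x \left(11 + D{\left(4 \right)}\right) 18 = - 39 \left(11 + \left(5 + 4^{2} + 4 \cdot 4\right)\right) 18 = - 39 \left(11 + \left(5 + 16 + 16\right)\right) 18 = - 39 \left(11 + 37\right) 18 = \left(-39\right) 48 \cdot 18 = \left(-1872\right) 18 = -33696$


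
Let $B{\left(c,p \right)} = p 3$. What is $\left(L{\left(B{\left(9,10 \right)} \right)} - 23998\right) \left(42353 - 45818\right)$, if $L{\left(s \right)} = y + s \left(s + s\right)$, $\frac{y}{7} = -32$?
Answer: $77692230$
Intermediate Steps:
$y = -224$ ($y = 7 \left(-32\right) = -224$)
$B{\left(c,p \right)} = 3 p$
$L{\left(s \right)} = -224 + 2 s^{2}$ ($L{\left(s \right)} = -224 + s \left(s + s\right) = -224 + s 2 s = -224 + 2 s^{2}$)
$\left(L{\left(B{\left(9,10 \right)} \right)} - 23998\right) \left(42353 - 45818\right) = \left(\left(-224 + 2 \left(3 \cdot 10\right)^{2}\right) - 23998\right) \left(42353 - 45818\right) = \left(\left(-224 + 2 \cdot 30^{2}\right) - 23998\right) \left(-3465\right) = \left(\left(-224 + 2 \cdot 900\right) - 23998\right) \left(-3465\right) = \left(\left(-224 + 1800\right) - 23998\right) \left(-3465\right) = \left(1576 - 23998\right) \left(-3465\right) = \left(-22422\right) \left(-3465\right) = 77692230$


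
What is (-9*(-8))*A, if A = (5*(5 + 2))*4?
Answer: 10080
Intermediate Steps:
A = 140 (A = (5*7)*4 = 35*4 = 140)
(-9*(-8))*A = -9*(-8)*140 = 72*140 = 10080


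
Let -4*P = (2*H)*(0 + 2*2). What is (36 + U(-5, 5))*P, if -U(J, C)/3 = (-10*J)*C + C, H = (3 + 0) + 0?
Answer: 4374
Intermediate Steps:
H = 3 (H = 3 + 0 = 3)
P = -6 (P = -2*3*(0 + 2*2)/4 = -3*(0 + 4)/2 = -3*4/2 = -¼*24 = -6)
U(J, C) = -3*C + 30*C*J (U(J, C) = -3*((-10*J)*C + C) = -3*(-10*C*J + C) = -3*(C - 10*C*J) = -3*C + 30*C*J)
(36 + U(-5, 5))*P = (36 + 3*5*(-1 + 10*(-5)))*(-6) = (36 + 3*5*(-1 - 50))*(-6) = (36 + 3*5*(-51))*(-6) = (36 - 765)*(-6) = -729*(-6) = 4374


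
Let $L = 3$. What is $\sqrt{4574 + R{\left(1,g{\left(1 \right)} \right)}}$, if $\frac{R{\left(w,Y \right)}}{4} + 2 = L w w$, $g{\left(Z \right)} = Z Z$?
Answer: $\sqrt{4578} \approx 67.661$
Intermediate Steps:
$g{\left(Z \right)} = Z^{2}$
$R{\left(w,Y \right)} = -8 + 12 w^{2}$ ($R{\left(w,Y \right)} = -8 + 4 \cdot 3 w w = -8 + 4 \cdot 3 w^{2} = -8 + 12 w^{2}$)
$\sqrt{4574 + R{\left(1,g{\left(1 \right)} \right)}} = \sqrt{4574 - \left(8 - 12 \cdot 1^{2}\right)} = \sqrt{4574 + \left(-8 + 12 \cdot 1\right)} = \sqrt{4574 + \left(-8 + 12\right)} = \sqrt{4574 + 4} = \sqrt{4578}$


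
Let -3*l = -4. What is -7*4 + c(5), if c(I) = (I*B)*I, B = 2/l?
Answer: 19/2 ≈ 9.5000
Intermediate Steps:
l = 4/3 (l = -1/3*(-4) = 4/3 ≈ 1.3333)
B = 3/2 (B = 2/(4/3) = 2*(3/4) = 3/2 ≈ 1.5000)
c(I) = 3*I**2/2 (c(I) = (I*(3/2))*I = (3*I/2)*I = 3*I**2/2)
-7*4 + c(5) = -7*4 + (3/2)*5**2 = -28 + (3/2)*25 = -28 + 75/2 = 19/2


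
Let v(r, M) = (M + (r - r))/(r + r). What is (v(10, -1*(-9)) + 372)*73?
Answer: 543777/20 ≈ 27189.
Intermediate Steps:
v(r, M) = M/(2*r) (v(r, M) = (M + 0)/((2*r)) = M*(1/(2*r)) = M/(2*r))
(v(10, -1*(-9)) + 372)*73 = ((½)*(-1*(-9))/10 + 372)*73 = ((½)*9*(⅒) + 372)*73 = (9/20 + 372)*73 = (7449/20)*73 = 543777/20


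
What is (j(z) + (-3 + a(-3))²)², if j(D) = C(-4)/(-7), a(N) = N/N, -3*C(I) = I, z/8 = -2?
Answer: 6400/441 ≈ 14.512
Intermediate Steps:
z = -16 (z = 8*(-2) = -16)
C(I) = -I/3
a(N) = 1
j(D) = -4/21 (j(D) = -⅓*(-4)/(-7) = (4/3)*(-⅐) = -4/21)
(j(z) + (-3 + a(-3))²)² = (-4/21 + (-3 + 1)²)² = (-4/21 + (-2)²)² = (-4/21 + 4)² = (80/21)² = 6400/441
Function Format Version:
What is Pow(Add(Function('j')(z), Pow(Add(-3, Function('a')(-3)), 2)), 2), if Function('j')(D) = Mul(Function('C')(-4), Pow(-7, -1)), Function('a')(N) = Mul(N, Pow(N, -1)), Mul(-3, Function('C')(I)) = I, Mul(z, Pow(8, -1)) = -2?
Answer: Rational(6400, 441) ≈ 14.512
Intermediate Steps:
z = -16 (z = Mul(8, -2) = -16)
Function('C')(I) = Mul(Rational(-1, 3), I)
Function('a')(N) = 1
Function('j')(D) = Rational(-4, 21) (Function('j')(D) = Mul(Mul(Rational(-1, 3), -4), Pow(-7, -1)) = Mul(Rational(4, 3), Rational(-1, 7)) = Rational(-4, 21))
Pow(Add(Function('j')(z), Pow(Add(-3, Function('a')(-3)), 2)), 2) = Pow(Add(Rational(-4, 21), Pow(Add(-3, 1), 2)), 2) = Pow(Add(Rational(-4, 21), Pow(-2, 2)), 2) = Pow(Add(Rational(-4, 21), 4), 2) = Pow(Rational(80, 21), 2) = Rational(6400, 441)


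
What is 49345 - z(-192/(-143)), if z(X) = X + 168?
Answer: 7032119/143 ≈ 49176.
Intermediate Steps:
z(X) = 168 + X
49345 - z(-192/(-143)) = 49345 - (168 - 192/(-143)) = 49345 - (168 - 192*(-1/143)) = 49345 - (168 + 192/143) = 49345 - 1*24216/143 = 49345 - 24216/143 = 7032119/143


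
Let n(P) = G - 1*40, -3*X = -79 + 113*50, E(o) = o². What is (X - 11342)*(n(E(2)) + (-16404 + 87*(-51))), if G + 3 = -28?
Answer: 276017488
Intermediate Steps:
G = -31 (G = -3 - 28 = -31)
X = -1857 (X = -(-79 + 113*50)/3 = -(-79 + 5650)/3 = -⅓*5571 = -1857)
n(P) = -71 (n(P) = -31 - 1*40 = -31 - 40 = -71)
(X - 11342)*(n(E(2)) + (-16404 + 87*(-51))) = (-1857 - 11342)*(-71 + (-16404 + 87*(-51))) = -13199*(-71 + (-16404 - 4437)) = -13199*(-71 - 20841) = -13199*(-20912) = 276017488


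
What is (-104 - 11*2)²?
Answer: 15876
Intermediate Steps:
(-104 - 11*2)² = (-104 - 22)² = (-126)² = 15876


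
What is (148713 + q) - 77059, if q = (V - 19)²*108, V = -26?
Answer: 290354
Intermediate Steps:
q = 218700 (q = (-26 - 19)²*108 = (-45)²*108 = 2025*108 = 218700)
(148713 + q) - 77059 = (148713 + 218700) - 77059 = 367413 - 77059 = 290354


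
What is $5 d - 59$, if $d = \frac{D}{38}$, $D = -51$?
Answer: $- \frac{2497}{38} \approx -65.711$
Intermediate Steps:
$d = - \frac{51}{38} \approx -1.3421$
$5 d - 59 = 5 \left(- \frac{51}{38}\right) - 59 = - \frac{255}{38} - 59 = - \frac{2497}{38}$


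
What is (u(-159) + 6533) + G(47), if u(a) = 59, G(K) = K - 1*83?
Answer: 6556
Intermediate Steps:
G(K) = -83 + K (G(K) = K - 83 = -83 + K)
(u(-159) + 6533) + G(47) = (59 + 6533) + (-83 + 47) = 6592 - 36 = 6556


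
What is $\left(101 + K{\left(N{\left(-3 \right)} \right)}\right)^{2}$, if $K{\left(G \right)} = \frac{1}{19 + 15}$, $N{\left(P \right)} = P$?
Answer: $\frac{11799225}{1156} \approx 10207.0$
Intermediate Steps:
$K{\left(G \right)} = \frac{1}{34}$
$\left(101 + K{\left(N{\left(-3 \right)} \right)}\right)^{2} = \left(101 + \frac{1}{34}\right)^{2} = \left(\frac{3435}{34}\right)^{2} = \frac{11799225}{1156}$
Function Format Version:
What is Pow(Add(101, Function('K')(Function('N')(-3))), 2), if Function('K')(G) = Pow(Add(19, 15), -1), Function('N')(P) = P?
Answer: Rational(11799225, 1156) ≈ 10207.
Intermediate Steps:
Function('K')(G) = Rational(1, 34) (Function('K')(G) = Pow(34, -1) = Rational(1, 34))
Pow(Add(101, Function('K')(Function('N')(-3))), 2) = Pow(Add(101, Rational(1, 34)), 2) = Pow(Rational(3435, 34), 2) = Rational(11799225, 1156)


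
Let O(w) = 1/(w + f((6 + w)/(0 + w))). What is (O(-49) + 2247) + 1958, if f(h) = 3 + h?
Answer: 9297206/2211 ≈ 4205.0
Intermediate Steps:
O(w) = 1/(3 + w + (6 + w)/w) (O(w) = 1/(w + (3 + (6 + w)/(0 + w))) = 1/(w + (3 + (6 + w)/w)) = 1/(3 + w + (6 + w)/w))
(O(-49) + 2247) + 1958 = (-49/(6 + (-49)² + 4*(-49)) + 2247) + 1958 = (-49/(6 + 2401 - 196) + 2247) + 1958 = (-49/2211 + 2247) + 1958 = 4968068/2211 + 1958 = 9297206/2211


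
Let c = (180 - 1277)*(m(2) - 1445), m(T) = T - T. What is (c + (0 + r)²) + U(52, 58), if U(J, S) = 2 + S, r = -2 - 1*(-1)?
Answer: 1585226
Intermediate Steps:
m(T) = 0
r = -1 (r = -2 + 1 = -1)
c = 1585165 (c = (180 - 1277)*(0 - 1445) = -1097*(-1445) = 1585165)
(c + (0 + r)²) + U(52, 58) = (1585165 + (0 - 1)²) + (2 + 58) = (1585165 + (-1)²) + 60 = (1585165 + 1) + 60 = 1585166 + 60 = 1585226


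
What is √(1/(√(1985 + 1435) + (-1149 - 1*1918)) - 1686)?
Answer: √(-5170963 + 10116*√95)/√(3067 - 6*√95) ≈ 41.061*I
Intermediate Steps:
√(1/(√(1985 + 1435) + (-1149 - 1*1918)) - 1686) = √(1/(√3420 + (-1149 - 1918)) - 1686) = √(1/(6*√95 - 3067) - 1686) = √(1/(-3067 + 6*√95) - 1686) = √(-1686 + 1/(-3067 + 6*√95))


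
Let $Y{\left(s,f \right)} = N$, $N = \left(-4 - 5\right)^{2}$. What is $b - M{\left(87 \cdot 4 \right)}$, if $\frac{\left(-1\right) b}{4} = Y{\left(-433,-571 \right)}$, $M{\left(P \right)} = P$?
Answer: $-672$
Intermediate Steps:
$N = 81$ ($N = \left(-9\right)^{2} = 81$)
$Y{\left(s,f \right)} = 81$
$b = -324$ ($b = \left(-4\right) 81 = -324$)
$b - M{\left(87 \cdot 4 \right)} = -324 - 87 \cdot 4 = -324 - 348 = -672$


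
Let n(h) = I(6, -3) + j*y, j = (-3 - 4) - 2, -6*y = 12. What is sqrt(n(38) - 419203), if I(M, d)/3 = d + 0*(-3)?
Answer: I*sqrt(419194) ≈ 647.45*I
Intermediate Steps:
y = -2 (y = -1/6*12 = -2)
I(M, d) = 3*d (I(M, d) = 3*(d + 0*(-3)) = 3*(d + 0) = 3*d)
j = -9 (j = -7 - 2 = -9)
n(h) = 9 (n(h) = 3*(-3) - 9*(-2) = -9 + 18 = 9)
sqrt(n(38) - 419203) = sqrt(9 - 419203) = sqrt(-419194) = I*sqrt(419194)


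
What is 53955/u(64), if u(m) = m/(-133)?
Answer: -7176015/64 ≈ -1.1213e+5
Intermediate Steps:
u(m) = -m/133 (u(m) = m*(-1/133) = -m/133)
53955/u(64) = 53955/((-1/133*64)) = 53955/(-64/133) = 53955*(-133/64) = -7176015/64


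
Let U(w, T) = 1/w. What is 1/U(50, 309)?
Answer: 50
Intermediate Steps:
1/U(50, 309) = 1/(1/50) = 50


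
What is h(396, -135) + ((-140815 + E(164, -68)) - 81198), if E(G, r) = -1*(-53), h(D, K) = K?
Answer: -222095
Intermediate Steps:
E(G, r) = 53
h(396, -135) + ((-140815 + E(164, -68)) - 81198) = -135 + ((-140815 + 53) - 81198) = -135 + (-140762 - 81198) = -135 - 221960 = -222095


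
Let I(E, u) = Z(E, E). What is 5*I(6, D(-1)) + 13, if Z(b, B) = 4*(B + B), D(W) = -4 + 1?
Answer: 253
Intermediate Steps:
D(W) = -3
Z(b, B) = 8*B (Z(b, B) = 4*(2*B) = 8*B)
I(E, u) = 8*E
5*I(6, D(-1)) + 13 = 5*(8*6) + 13 = 5*48 + 13 = 240 + 13 = 253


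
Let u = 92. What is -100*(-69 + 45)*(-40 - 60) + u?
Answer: -239908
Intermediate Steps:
-100*(-69 + 45)*(-40 - 60) + u = -100*(-69 + 45)*(-40 - 60) + 92 = -(-2400)*(-100) + 92 = -100*2400 + 92 = -240000 + 92 = -239908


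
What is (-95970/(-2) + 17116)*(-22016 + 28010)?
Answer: 390215394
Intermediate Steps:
(-95970/(-2) + 17116)*(-22016 + 28010) = (-95970*(-1)/2 + 17116)*5994 = (-15995*(-3) + 17116)*5994 = (47985 + 17116)*5994 = 65101*5994 = 390215394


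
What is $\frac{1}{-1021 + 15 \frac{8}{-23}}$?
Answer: $- \frac{23}{23603} \approx -0.00097445$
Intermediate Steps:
$\frac{1}{-1021 + 15 \frac{8}{-23}} = \frac{1}{-1021 + 15 \cdot 8 \left(- \frac{1}{23}\right)} = \frac{1}{-1021 + 15 \left(- \frac{8}{23}\right)} = \frac{1}{-1021 - \frac{120}{23}} = \frac{1}{- \frac{23603}{23}} = - \frac{23}{23603}$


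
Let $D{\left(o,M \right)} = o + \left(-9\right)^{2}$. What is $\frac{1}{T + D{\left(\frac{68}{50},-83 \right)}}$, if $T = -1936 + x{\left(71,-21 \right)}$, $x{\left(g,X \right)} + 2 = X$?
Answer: $- \frac{25}{46916} \approx -0.00053287$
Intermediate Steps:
$x{\left(g,X \right)} = -2 + X$
$D{\left(o,M \right)} = 81 + o$ ($D{\left(o,M \right)} = o + 81 = 81 + o$)
$T = -1959$ ($T = -1936 - 23 = -1959$)
$\frac{1}{T + D{\left(\frac{68}{50},-83 \right)}} = \frac{1}{-1959 + \left(81 + \frac{68}{50}\right)} = \frac{1}{-1959 + \left(81 + 68 \cdot \frac{1}{50}\right)} = \frac{1}{-1959 + \left(81 + \frac{34}{25}\right)} = \frac{1}{-1959 + \frac{2059}{25}} = \frac{1}{- \frac{46916}{25}} = - \frac{25}{46916}$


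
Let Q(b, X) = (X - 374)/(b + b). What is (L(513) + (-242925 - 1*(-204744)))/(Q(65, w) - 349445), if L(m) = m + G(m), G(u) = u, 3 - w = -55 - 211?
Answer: 966030/9085591 ≈ 0.10633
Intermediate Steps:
w = 269 (w = 3 - (-55 - 211) = 3 - 1*(-266) = 3 + 266 = 269)
Q(b, X) = (-374 + X)/(2*b) (Q(b, X) = (-374 + X)/((2*b)) = (-374 + X)*(1/(2*b)) = (-374 + X)/(2*b))
L(m) = 2*m (L(m) = m + m = 2*m)
(L(513) + (-242925 - 1*(-204744)))/(Q(65, w) - 349445) = (2*513 + (-242925 - 1*(-204744)))/((1/2)*(-374 + 269)/65 - 349445) = (1026 + (-242925 + 204744))/((1/2)*(1/65)*(-105) - 349445) = (1026 - 38181)/(-21/26 - 349445) = -37155/(-9085591/26) = -37155*(-26/9085591) = 966030/9085591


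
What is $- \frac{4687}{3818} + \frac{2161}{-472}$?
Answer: $- \frac{5231481}{901048} \approx -5.806$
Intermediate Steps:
$- \frac{4687}{3818} + \frac{2161}{-472} = \left(-4687\right) \frac{1}{3818} + 2161 \left(- \frac{1}{472}\right) = - \frac{4687}{3818} - \frac{2161}{472} = - \frac{5231481}{901048}$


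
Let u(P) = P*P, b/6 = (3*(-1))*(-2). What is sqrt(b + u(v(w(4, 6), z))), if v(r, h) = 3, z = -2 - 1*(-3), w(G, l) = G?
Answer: 3*sqrt(5) ≈ 6.7082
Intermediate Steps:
z = 1 (z = -2 + 3 = 1)
b = 36 (b = 6*((3*(-1))*(-2)) = 6*(-3*(-2)) = 6*6 = 36)
u(P) = P**2
sqrt(b + u(v(w(4, 6), z))) = sqrt(36 + 3**2) = sqrt(36 + 9) = sqrt(45) = 3*sqrt(5)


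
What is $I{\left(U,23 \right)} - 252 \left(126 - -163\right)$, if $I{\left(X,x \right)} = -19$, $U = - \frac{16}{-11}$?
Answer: $-72847$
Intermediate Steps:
$U = \frac{16}{11}$ ($U = \left(-16\right) \left(- \frac{1}{11}\right) = \frac{16}{11} \approx 1.4545$)
$I{\left(U,23 \right)} - 252 \left(126 - -163\right) = -19 - 252 \left(126 - -163\right) = -19 - 252 \left(126 + 163\right) = -19 - 72828 = -72847$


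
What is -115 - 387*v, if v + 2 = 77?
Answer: -29140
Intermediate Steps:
v = 75 (v = -2 + 77 = 75)
-115 - 387*v = -115 - 387*75 = -115 - 29025 = -29140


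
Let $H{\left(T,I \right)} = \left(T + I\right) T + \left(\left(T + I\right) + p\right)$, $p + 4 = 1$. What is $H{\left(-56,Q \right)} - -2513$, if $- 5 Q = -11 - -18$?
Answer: $5667$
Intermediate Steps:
$p = -3$ ($p = -4 + 1 = -3$)
$Q = - \frac{7}{5}$ ($Q = - \frac{-11 - -18}{5} = - \frac{-11 + 18}{5} = \left(- \frac{1}{5}\right) 7 = - \frac{7}{5} \approx -1.4$)
$H{\left(T,I \right)} = -3 + I + T + T \left(I + T\right)$ ($H{\left(T,I \right)} = \left(T + I\right) T - \left(3 - I - T\right) = \left(I + T\right) T - \left(3 - I - T\right) = T \left(I + T\right) + \left(-3 + I + T\right) = -3 + I + T + T \left(I + T\right)$)
$H{\left(-56,Q \right)} - -2513 = \left(-3 - \frac{7}{5} - 56 + \left(-56\right)^{2} - - \frac{392}{5}\right) - -2513 = \left(-3 - \frac{7}{5} - 56 + 3136 + \frac{392}{5}\right) + 2513 = 3154 + 2513 = 5667$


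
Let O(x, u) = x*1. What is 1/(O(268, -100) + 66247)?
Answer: 1/66515 ≈ 1.5034e-5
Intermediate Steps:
O(x, u) = x
1/(O(268, -100) + 66247) = 1/(268 + 66247) = 1/66515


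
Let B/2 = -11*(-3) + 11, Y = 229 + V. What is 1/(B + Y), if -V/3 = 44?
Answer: 1/185 ≈ 0.0054054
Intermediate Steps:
V = -132 (V = -3*44 = -132)
Y = 97 (Y = 229 - 132 = 97)
B = 88 (B = 2*(-11*(-3) + 11) = 2*(33 + 11) = 2*44 = 88)
1/(B + Y) = 1/(88 + 97) = 1/185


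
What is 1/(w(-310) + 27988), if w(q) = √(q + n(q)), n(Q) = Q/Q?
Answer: 27988/783328453 - I*√309/783328453 ≈ 3.573e-5 - 2.2441e-8*I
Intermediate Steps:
n(Q) = 1
w(q) = √(1 + q) (w(q) = √(q + 1) = √(1 + q))
1/(w(-310) + 27988) = 1/(√(1 - 310) + 27988) = 1/(√(-309) + 27988) = 1/(I*√309 + 27988) = 1/(27988 + I*√309)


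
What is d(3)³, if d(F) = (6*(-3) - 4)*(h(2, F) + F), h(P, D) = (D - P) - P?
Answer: -85184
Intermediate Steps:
h(P, D) = D - 2*P
d(F) = 88 - 44*F (d(F) = (6*(-3) - 4)*((F - 2*2) + F) = (-18 - 4)*((F - 4) + F) = -22*((-4 + F) + F) = -22*(-4 + 2*F) = 88 - 44*F)
d(3)³ = (88 - 44*3)³ = (88 - 132)³ = (-44)³ = -85184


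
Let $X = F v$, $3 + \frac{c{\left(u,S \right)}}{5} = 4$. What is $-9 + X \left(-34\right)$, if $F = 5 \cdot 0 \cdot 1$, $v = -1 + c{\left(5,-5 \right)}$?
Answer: $-9$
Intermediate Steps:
$c{\left(u,S \right)} = 5$ ($c{\left(u,S \right)} = -15 + 5 \cdot 4 = -15 + 20 = 5$)
$v = 4$ ($v = -1 + 5 = 4$)
$F = 0$ ($F = 0 \cdot 1 = 0$)
$X = 0$ ($X = 0 \cdot 4 = 0$)
$-9 + X \left(-34\right) = -9 + 0 \left(-34\right) = -9 + 0 = -9$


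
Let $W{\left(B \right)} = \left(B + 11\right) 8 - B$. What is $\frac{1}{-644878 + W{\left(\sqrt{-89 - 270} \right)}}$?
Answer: $- \frac{644790}{415754161691} - \frac{7 i \sqrt{359}}{415754161691} \approx -1.5509 \cdot 10^{-6} - 3.1901 \cdot 10^{-10} i$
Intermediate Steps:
$W{\left(B \right)} = 88 + 7 B$ ($W{\left(B \right)} = \left(11 + B\right) 8 - B = \left(88 + 8 B\right) - B = 88 + 7 B$)
$\frac{1}{-644878 + W{\left(\sqrt{-89 - 270} \right)}} = \frac{1}{-644878 + \left(88 + 7 \sqrt{-89 - 270}\right)} = \frac{1}{-644878 + \left(88 + 7 \sqrt{-359}\right)} = \frac{1}{-644878 + \left(88 + 7 i \sqrt{359}\right)} = \frac{1}{-644790 + 7 i \sqrt{359}}$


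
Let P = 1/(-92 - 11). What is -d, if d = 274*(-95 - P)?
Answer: 2680816/103 ≈ 26027.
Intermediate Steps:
P = -1/103 (P = 1/(-103) = -1/103 ≈ -0.0097087)
d = -2680816/103 (d = 274*(-95 - 1*(-1/103)) = 274*(-95 + 1/103) = 274*(-9784/103) = -2680816/103 ≈ -26027.)
-d = -1*(-2680816/103) = 2680816/103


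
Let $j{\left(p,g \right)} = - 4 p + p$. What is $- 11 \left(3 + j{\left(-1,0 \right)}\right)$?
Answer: $-66$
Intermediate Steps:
$j{\left(p,g \right)} = - 3 p$
$- 11 \left(3 + j{\left(-1,0 \right)}\right) = - 11 \left(3 - -3\right) = - 11 \left(3 + 3\right) = \left(-11\right) 6 = -66$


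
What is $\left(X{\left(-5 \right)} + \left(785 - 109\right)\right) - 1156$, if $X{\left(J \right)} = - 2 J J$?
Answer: $-530$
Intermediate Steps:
$X{\left(J \right)} = - 2 J^{2}$
$\left(X{\left(-5 \right)} + \left(785 - 109\right)\right) - 1156 = \left(- 2 \left(-5\right)^{2} + \left(785 - 109\right)\right) - 1156 = \left(\left(-2\right) 25 + 676\right) - 1156 = \left(-50 + 676\right) - 1156 = 626 - 1156 = -530$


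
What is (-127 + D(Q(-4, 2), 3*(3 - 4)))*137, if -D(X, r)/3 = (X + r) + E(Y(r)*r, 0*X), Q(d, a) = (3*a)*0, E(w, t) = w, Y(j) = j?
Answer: -19865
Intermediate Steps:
Q(d, a) = 0
D(X, r) = -3*X - 3*r - 3*r² (D(X, r) = -3*((X + r) + r*r) = -3*((X + r) + r²) = -3*(X + r + r²) = -3*X - 3*r - 3*r²)
(-127 + D(Q(-4, 2), 3*(3 - 4)))*137 = (-127 + (-3*0 - 9*(3 - 4) - 3*9*(3 - 4)²))*137 = (-127 + (0 - 9*(-1) - 3*(3*(-1))²))*137 = (-127 + (0 - 3*(-3) - 3*(-3)²))*137 = (-127 + (0 + 9 - 3*9))*137 = (-127 + (0 + 9 - 27))*137 = (-127 - 18)*137 = -145*137 = -19865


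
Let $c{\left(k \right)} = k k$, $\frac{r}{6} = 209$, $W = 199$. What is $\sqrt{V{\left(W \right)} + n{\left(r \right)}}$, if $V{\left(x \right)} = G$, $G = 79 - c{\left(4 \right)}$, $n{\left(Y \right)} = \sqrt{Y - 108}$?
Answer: $\sqrt{63 + \sqrt{1146}} \approx 9.8414$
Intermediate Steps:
$r = 1254$ ($r = 6 \cdot 209 = 1254$)
$n{\left(Y \right)} = \sqrt{-108 + Y}$
$c{\left(k \right)} = k^{2}$
$G = 63$ ($G = 79 - 4^{2} = 79 - 16 = 63$)
$V{\left(x \right)} = 63$
$\sqrt{V{\left(W \right)} + n{\left(r \right)}} = \sqrt{63 + \sqrt{-108 + 1254}} = \sqrt{63 + \sqrt{1146}}$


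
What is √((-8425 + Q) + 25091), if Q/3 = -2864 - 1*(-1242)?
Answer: 10*√118 ≈ 108.63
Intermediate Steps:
Q = -4866 (Q = 3*(-2864 - 1*(-1242)) = 3*(-2864 + 1242) = 3*(-1622) = -4866)
√((-8425 + Q) + 25091) = √((-8425 - 4866) + 25091) = √(-13291 + 25091) = √11800 = 10*√118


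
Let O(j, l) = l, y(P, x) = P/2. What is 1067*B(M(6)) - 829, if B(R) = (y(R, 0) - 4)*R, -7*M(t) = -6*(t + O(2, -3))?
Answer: -405535/49 ≈ -8276.2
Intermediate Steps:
y(P, x) = P/2 (y(P, x) = P*(½) = P/2)
M(t) = -18/7 + 6*t/7 (M(t) = -(-6)*(t - 3)/7 = -(-6)*(-3 + t)/7 = -(18 - 6*t)/7 = -18/7 + 6*t/7)
B(R) = R*(-4 + R/2) (B(R) = (R/2 - 4)*R = (-4 + R/2)*R = R*(-4 + R/2))
1067*B(M(6)) - 829 = 1067*((-18/7 + (6/7)*6)*(-8 + (-18/7 + (6/7)*6))/2) - 829 = 1067*((-18/7 + 36/7)*(-8 + (-18/7 + 36/7))/2) - 829 = 1067*((½)*(18/7)*(-8 + 18/7)) - 829 = 1067*((½)*(18/7)*(-38/7)) - 829 = 1067*(-342/49) - 829 = -364914/49 - 829 = -405535/49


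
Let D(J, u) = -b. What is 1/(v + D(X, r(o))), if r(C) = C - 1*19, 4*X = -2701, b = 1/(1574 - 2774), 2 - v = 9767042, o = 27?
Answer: -1200/11720447999 ≈ -1.0239e-7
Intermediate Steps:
v = -9767040 (v = 2 - 1*9767042 = 2 - 9767042 = -9767040)
b = -1/1200 (b = 1/(-1200) = -1/1200 ≈ -0.00083333)
X = -2701/4 (X = (¼)*(-2701) = -2701/4 ≈ -675.25)
r(C) = -19 + C (r(C) = C - 19 = -19 + C)
D(J, u) = 1/1200 (D(J, u) = -1*(-1/1200) = 1/1200)
1/(v + D(X, r(o))) = 1/(-9767040 + 1/1200) = 1/(-11720447999/1200) = -1200/11720447999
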